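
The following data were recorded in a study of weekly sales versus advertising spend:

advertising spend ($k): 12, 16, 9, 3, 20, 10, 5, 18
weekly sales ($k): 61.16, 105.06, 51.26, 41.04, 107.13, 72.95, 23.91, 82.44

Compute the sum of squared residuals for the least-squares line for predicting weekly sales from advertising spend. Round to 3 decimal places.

1096.818

n = 8, Σx = 93, Σy = 544.95, Σxy = 7474.91, Σx² = 1339, Σy² = 43256.5995
Sxx = Σx² − (Σx)²/n = 1339 − 1081.125 = 257.875
Sxy = Σxy − (Σx)(Σy)/n = 7474.91 − 6335.04375 = 1139.86625
Syy = Σy² − (Σy)²/n = 43256.5995 − 37121.312813 = 6135.286687
b = Sxy/Sxx = 1139.86625/257.875 = 4.420228
SSE = Syy − b·Sxy = 6135.286687 − 4.420228·1139.86625 = 1096.818174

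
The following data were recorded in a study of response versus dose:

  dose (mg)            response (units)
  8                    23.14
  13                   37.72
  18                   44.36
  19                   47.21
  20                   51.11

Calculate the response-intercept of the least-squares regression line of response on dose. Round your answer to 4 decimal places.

n = 5, Σx = 78, Σy = 203.54, Σxy = 3393.15, Σx² = 1318
Sxx = Σx² − (Σx)²/n = 1318 − 1216.8 = 101.2
Sxy = Σxy − (Σx)(Σy)/n = 3393.15 − 3175.224 = 217.926
b = Sxy/Sxx = 217.926/101.2 = 2.153419
a = ȳ − b·x̄ = 40.708 − 2.153419·15.6 = 7.114664

7.1147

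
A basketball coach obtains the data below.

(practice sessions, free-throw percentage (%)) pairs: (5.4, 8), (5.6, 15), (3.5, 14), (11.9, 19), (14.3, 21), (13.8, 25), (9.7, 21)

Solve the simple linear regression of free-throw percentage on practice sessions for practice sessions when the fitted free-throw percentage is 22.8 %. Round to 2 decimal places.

14.03

n = 7, Σx = 64.2, Σy = 123, Σxy = 1251.3, Σx² = 703.4
Sxx = Σx² − (Σx)²/n = 703.4 − 588.805714 = 114.594286
Sxy = Σxy − (Σx)(Σy)/n = 1251.3 − 1128.085714 = 123.214286
b = Sxy/Sxx = 123.214286/114.594286 = 1.075222
a = ȳ − b·x̄ = 17.571429 − 1.075222·9.171429 = 7.710108
Set a + b·x = 22.8: x = (22.8 − 7.710108) / 1.075222 = 14.034212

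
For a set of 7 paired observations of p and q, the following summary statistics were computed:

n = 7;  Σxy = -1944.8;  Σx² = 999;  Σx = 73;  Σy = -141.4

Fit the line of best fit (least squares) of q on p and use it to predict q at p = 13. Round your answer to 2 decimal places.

Sxx = Σx² − (Σx)²/n = 999 − 761.285714 = 237.714286
Sxy = Σxy − (Σx)(Σy)/n = -1944.8 − (-1474.6) = -470.2
b = Sxy/Sxx = -470.2/237.714286 = -1.978005
a = ȳ − b·x̄ = -20.2 − (-1.978005)·10.428571 = 0.427764
ŷ(13) = a + b·13 = 0.427764 + (-1.978005)·13 = -25.286298

-25.29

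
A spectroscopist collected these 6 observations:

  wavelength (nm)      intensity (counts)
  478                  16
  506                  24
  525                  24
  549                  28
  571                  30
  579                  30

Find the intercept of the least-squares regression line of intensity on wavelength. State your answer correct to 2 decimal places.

-44.48

n = 6, Σx = 3208, Σy = 152, Σxy = 82264, Σx² = 1722828
Sxx = Σx² − (Σx)²/n = 1722828 − 1715210.666667 = 7617.333333
Sxy = Σxy − (Σx)(Σy)/n = 82264 − 81269.333333 = 994.666667
b = Sxy/Sxx = 994.666667/7617.333333 = 0.130579
a = ȳ − b·x̄ = 25.333333 − 0.130579·534.666667 = -44.483109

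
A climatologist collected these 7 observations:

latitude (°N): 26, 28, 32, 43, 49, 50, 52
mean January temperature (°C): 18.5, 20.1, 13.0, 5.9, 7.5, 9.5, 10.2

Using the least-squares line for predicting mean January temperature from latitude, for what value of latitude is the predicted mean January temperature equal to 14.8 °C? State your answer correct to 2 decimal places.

33.39

n = 7, Σx = 280, Σy = 84.7, Σxy = 3086.4, Σx² = 11938
Sxx = Σx² − (Σx)²/n = 11938 − 11200 = 738
Sxy = Σxy − (Σx)(Σy)/n = 3086.4 − 3388 = -301.6
b = Sxy/Sxx = -301.6/738 = -0.408672
a = ȳ − b·x̄ = 12.1 − (-0.408672)·40 = 28.446883
Set a + b·x = 14.8: x = (14.8 − 28.446883) / (-0.408672) = 33.393236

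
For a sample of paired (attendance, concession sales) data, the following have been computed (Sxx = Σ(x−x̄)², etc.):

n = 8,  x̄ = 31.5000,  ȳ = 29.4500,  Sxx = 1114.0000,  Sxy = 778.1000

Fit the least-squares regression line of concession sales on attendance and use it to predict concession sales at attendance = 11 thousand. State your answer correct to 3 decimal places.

15.131

b = Sxy/Sxx = 778.1/1114 = 0.698474
a = ȳ − b·x̄ = 29.45 − 0.698474·31.5 = 7.448070
ŷ(11) = a + b·11 = 7.448070 + 0.698474·11 = 15.131284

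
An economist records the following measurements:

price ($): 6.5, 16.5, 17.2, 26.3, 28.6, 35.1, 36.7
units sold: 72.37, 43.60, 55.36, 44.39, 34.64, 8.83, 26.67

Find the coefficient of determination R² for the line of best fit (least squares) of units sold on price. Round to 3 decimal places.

n = 7, Σx = 166.9, Σy = 285.86, Σxy = 5588.88, Σx² = 4698.89, Σy² = 14162.766
Sxx = Σx² − (Σx)²/n = 4698.89 − 3979.372857 = 719.517143
Sxy = Σxy − (Σx)(Σy)/n = 5588.88 − 6815.719143 = -1226.839143
Syy = Σy² − (Σy)²/n = 14162.766 − 11673.705657 = 2489.060343
R² = Sxy²/(Sxx·Syy) = (-1226.839143)²/(719.517143·2489.060343) = 0.840424

0.840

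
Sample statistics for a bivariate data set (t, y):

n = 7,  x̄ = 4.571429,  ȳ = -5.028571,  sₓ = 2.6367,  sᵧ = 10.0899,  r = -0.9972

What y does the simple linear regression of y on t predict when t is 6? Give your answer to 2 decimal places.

-10.48

b = r · sᵧ/sₓ = -0.9972 · 10.0899/2.6367 = -3.816000
a = ȳ − b·x̄ = -5.028571 − (-3.816000)·4.571429 = 12.416004
ŷ(6) = a + b·6 = 12.416004 + (-3.816000)·6 = -10.479999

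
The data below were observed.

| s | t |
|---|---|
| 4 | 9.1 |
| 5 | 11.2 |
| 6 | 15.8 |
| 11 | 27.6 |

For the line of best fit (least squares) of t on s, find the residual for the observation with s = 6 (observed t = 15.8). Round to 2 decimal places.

n = 4, Σx = 26, Σy = 63.7, Σxy = 490.8, Σx² = 198
Sxx = Σx² − (Σx)²/n = 198 − 169 = 29
Sxy = Σxy − (Σx)(Σy)/n = 490.8 − 414.05 = 76.75
b = Sxy/Sxx = 76.75/29 = 2.646552
a = ȳ − b·x̄ = 15.925 − 2.646552·6.5 = -1.277586
ŷ(6) = -1.277586 + 2.646552·6 = 14.601724
residual = y − ŷ = 15.8 − 14.601724 = 1.198276

1.20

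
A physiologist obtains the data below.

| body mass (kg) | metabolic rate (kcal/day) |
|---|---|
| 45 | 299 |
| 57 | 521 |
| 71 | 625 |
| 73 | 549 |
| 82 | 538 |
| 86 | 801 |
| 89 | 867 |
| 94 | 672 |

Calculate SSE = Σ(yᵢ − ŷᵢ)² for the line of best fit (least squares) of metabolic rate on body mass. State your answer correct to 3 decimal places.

67078.290

n = 8, Σx = 597, Σy = 4872, Σxy = 380937, Σx² = 46521, Σy² = 3187186
Sxx = Σx² − (Σx)²/n = 46521 − 44551.125 = 1969.875
Sxy = Σxy − (Σx)(Σy)/n = 380937 − 363573 = 17364
Syy = Σy² − (Σy)²/n = 3187186 − 2967048 = 220138
b = Sxy/Sxx = 17364/1969.875 = 8.814773
SSE = Syy − b·Sxy = 220138 − 8.814773·17364 = 67078.290120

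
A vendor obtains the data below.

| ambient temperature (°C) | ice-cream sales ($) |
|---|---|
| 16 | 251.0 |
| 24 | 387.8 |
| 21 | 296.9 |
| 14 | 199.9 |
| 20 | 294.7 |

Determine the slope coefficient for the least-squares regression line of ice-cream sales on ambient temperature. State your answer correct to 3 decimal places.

n = 5, Σx = 95, Σy = 1430.3, Σxy = 28250.7, Σx² = 1869
Sxx = Σx² − (Σx)²/n = 1869 − 1805 = 64
Sxy = Σxy − (Σx)(Σy)/n = 28250.7 − 27175.7 = 1075
b = Sxy/Sxx = 1075/64 = 16.796875

16.797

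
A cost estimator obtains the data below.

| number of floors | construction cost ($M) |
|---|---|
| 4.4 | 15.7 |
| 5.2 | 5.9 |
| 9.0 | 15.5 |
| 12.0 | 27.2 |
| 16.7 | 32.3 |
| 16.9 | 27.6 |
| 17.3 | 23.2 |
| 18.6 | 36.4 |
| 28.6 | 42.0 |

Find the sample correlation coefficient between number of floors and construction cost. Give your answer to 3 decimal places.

n = 9, Σx = 128.7, Σy = 225.8, Σxy = 3851.11, Σx² = 2299.11, Σy² = 6693.64
Sxx = Σx² − (Σx)²/n = 2299.11 − 1840.41 = 458.7
Sxy = Σxy − (Σx)(Σy)/n = 3851.11 − 3228.94 = 622.17
Syy = Σy² − (Σy)²/n = 6693.64 − 5665.071111 = 1028.568889
r = Sxy/√(Sxx·Syy) = 622.17/√(471804.549333) = 622.17/686.880302 = 0.905791

0.906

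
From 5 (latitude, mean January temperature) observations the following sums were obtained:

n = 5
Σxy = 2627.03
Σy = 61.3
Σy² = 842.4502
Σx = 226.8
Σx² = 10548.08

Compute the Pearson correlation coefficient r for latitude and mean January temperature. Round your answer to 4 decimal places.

-0.9978

Sxx = Σx² − (Σx)²/n = 10548.08 − 10287.648 = 260.432
Sxy = Σxy − (Σx)(Σy)/n = 2627.03 − 2780.568 = -153.538
Syy = Σy² − (Σy)²/n = 842.4502 − 751.538 = 90.9122
r = Sxy/√(Sxx·Syy) = -153.538/√(23676.446070) = -153.538/153.871525 = -0.997832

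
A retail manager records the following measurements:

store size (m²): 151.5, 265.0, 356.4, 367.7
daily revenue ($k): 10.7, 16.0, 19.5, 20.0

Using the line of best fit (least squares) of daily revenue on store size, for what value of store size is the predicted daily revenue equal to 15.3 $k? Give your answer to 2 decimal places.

255.88

n = 4, Σx = 1140.6, Σy = 66.2, Σxy = 20164.85, Σx² = 355401.5
Sxx = Σx² − (Σx)²/n = 355401.5 − 325242.09 = 30159.41
Sxy = Σxy − (Σx)(Σy)/n = 20164.85 − 18876.93 = 1287.92
b = Sxy/Sxx = 1287.92/30159.41 = 0.042704
a = ȳ − b·x̄ = 16.55 − 0.042704·285.15 = 4.373025
Set a + b·x = 15.3: x = (15.3 − 4.373025) / 0.042704 = 255.878568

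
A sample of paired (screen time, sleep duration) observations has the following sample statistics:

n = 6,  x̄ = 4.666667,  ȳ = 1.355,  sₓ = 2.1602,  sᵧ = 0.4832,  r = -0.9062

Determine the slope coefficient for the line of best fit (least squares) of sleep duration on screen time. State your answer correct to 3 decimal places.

b = r · sᵧ/sₓ = -0.9062 · 0.4832/2.1602 = -0.202702

-0.203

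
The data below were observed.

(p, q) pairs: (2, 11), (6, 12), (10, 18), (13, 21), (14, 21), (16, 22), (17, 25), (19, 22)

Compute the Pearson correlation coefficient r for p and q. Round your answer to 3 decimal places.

0.949

n = 8, Σx = 97, Σy = 152, Σxy = 2036, Σx² = 1411, Σy² = 3064
Sxx = Σx² − (Σx)²/n = 1411 − 1176.125 = 234.875
Sxy = Σxy − (Σx)(Σy)/n = 2036 − 1843 = 193
Syy = Σy² − (Σy)²/n = 3064 − 2888 = 176
r = Sxy/√(Sxx·Syy) = 193/√(41338) = 193/203.317486 = 0.949254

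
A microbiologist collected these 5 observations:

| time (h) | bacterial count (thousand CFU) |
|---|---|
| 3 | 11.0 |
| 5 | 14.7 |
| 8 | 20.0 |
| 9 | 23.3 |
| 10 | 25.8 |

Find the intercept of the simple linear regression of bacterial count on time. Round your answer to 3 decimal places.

4.425

n = 5, Σx = 35, Σy = 94.8, Σxy = 734.2, Σx² = 279
Sxx = Σx² − (Σx)²/n = 279 − 245 = 34
Sxy = Σxy − (Σx)(Σy)/n = 734.2 − 663.6 = 70.6
b = Sxy/Sxx = 70.6/34 = 2.076471
a = ȳ − b·x̄ = 18.96 − 2.076471·7 = 4.424706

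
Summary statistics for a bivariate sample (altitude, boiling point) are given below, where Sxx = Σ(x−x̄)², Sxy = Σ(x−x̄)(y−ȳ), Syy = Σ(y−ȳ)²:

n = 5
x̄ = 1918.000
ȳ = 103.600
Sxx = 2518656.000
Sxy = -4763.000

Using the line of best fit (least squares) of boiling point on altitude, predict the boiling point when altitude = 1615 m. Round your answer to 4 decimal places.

b = Sxy/Sxx = -4763/2518656 = -0.001891
a = ȳ − b·x̄ = 103.6 − (-0.001891)·1918 = 107.227107
ŷ(1615) = a + b·1615 = 107.227107 + (-0.001891)·1615 = 104.173000

104.1730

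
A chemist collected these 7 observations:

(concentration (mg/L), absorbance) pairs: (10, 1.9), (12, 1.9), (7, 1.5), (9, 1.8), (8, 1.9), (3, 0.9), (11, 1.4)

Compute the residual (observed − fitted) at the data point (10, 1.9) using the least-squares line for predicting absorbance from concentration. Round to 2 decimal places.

0.15

n = 7, Σx = 60, Σy = 11.3, Σxy = 101.8, Σx² = 568
Sxx = Σx² − (Σx)²/n = 568 − 514.285714 = 53.714286
Sxy = Σxy − (Σx)(Σy)/n = 101.8 − 96.857143 = 4.942857
b = Sxy/Sxx = 4.942857/53.714286 = 0.092021
a = ȳ − b·x̄ = 1.614286 − 0.092021·8.571429 = 0.825532
ŷ(10) = 0.825532 + 0.092021·10 = 1.745745
residual = y − ŷ = 1.9 − 1.745745 = 0.154255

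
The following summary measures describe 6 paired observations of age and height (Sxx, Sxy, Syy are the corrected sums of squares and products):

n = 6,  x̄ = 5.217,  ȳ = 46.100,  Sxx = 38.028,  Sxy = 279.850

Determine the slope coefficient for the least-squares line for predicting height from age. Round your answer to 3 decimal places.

b = Sxy/Sxx = 279.85/38.028 = 7.359051

7.359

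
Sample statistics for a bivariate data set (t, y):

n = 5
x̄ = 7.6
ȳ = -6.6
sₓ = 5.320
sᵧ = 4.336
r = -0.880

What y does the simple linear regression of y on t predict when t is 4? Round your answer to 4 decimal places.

-4.0180

b = r · sᵧ/sₓ = -0.88 · 4.336/5.32 = -0.717233
a = ȳ − b·x̄ = -6.6 − (-0.717233)·7.6 = -1.149029
ŷ(4) = a + b·4 = -1.149029 + (-0.717233)·4 = -4.017961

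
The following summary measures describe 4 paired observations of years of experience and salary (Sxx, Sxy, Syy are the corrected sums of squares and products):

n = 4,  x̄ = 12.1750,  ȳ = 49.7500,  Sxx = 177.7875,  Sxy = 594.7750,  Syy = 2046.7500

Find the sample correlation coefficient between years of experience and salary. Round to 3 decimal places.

r = Sxy/√(Sxx·Syy) = 594.775/√(363886.565625) = 594.775/603.230110 = 0.985984

0.986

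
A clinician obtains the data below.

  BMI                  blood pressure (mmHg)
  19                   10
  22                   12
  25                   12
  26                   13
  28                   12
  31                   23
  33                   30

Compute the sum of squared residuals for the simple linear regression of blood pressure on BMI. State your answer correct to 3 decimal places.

94.192

n = 7, Σx = 184, Σy = 112, Σxy = 3131, Σx² = 4980, Σy² = 2130
Sxx = Σx² − (Σx)²/n = 4980 − 4836.571429 = 143.428571
Sxy = Σxy − (Σx)(Σy)/n = 3131 − 2944 = 187
Syy = Σy² − (Σy)²/n = 2130 − 1792 = 338
b = Sxy/Sxx = 187/143.428571 = 1.303785
SSE = Syy − b·Sxy = 338 − 1.303785·187 = 94.192231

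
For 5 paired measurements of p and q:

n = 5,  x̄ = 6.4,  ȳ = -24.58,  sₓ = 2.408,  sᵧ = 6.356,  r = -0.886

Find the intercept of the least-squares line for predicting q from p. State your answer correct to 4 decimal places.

b = r · sᵧ/sₓ = -0.886 · 6.356/2.408 = -2.338628
a = ȳ − b·x̄ = -24.58 − (-2.338628)·6.4 = -9.612781

-9.6128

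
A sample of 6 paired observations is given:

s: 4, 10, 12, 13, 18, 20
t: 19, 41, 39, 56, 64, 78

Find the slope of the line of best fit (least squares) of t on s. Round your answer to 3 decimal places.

n = 6, Σx = 77, Σy = 297, Σxy = 4394, Σx² = 1153
Sxx = Σx² − (Σx)²/n = 1153 − 988.166667 = 164.833333
Sxy = Σxy − (Σx)(Σy)/n = 4394 − 3811.5 = 582.5
b = Sxy/Sxx = 582.5/164.833333 = 3.533873

3.534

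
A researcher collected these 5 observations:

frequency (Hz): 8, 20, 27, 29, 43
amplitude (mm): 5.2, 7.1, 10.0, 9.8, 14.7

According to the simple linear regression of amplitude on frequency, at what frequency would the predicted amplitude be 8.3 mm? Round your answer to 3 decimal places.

n = 5, Σx = 127, Σy = 46.8, Σxy = 1369.9, Σx² = 3883
Sxx = Σx² − (Σx)²/n = 3883 − 3225.8 = 657.2
Sxy = Σxy − (Σx)(Σy)/n = 1369.9 − 1188.72 = 181.18
b = Sxy/Sxx = 181.18/657.2 = 0.275685
a = ȳ − b·x̄ = 9.36 − 0.275685·25.4 = 2.357608
Set a + b·x = 8.3: x = (8.3 − 2.357608) / 0.275685 = 21.555028

21.555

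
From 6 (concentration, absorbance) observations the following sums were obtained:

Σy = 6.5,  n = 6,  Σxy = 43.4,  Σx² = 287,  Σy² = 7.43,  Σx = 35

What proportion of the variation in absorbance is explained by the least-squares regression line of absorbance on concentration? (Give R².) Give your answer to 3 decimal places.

Sxx = Σx² − (Σx)²/n = 287 − 204.166667 = 82.833333
Sxy = Σxy − (Σx)(Σy)/n = 43.4 − 37.916667 = 5.483333
Syy = Σy² − (Σy)²/n = 7.43 − 7.041667 = 0.388333
R² = Sxy²/(Sxx·Syy) = (5.483333)²/(82.833333·0.388333) = 0.934716

0.935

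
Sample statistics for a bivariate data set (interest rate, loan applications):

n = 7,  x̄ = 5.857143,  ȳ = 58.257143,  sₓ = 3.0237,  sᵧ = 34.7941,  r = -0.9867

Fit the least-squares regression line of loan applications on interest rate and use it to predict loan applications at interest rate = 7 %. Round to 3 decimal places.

b = r · sᵧ/sₓ = -0.9867 · 34.7941/3.0237 = -11.354082
a = ȳ − b·x̄ = 58.257143 − (-11.354082)·5.857143 = 124.759626
ŷ(7) = a + b·7 = 124.759626 + (-11.354082)·7 = 45.281051

45.281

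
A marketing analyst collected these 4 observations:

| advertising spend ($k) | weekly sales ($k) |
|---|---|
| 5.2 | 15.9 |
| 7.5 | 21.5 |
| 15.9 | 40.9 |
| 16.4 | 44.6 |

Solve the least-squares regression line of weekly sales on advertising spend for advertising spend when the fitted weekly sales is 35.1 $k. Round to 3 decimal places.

13.029

n = 4, Σx = 45, Σy = 122.9, Σxy = 1625.68, Σx² = 605.06
Sxx = Σx² − (Σx)²/n = 605.06 − 506.25 = 98.81
Sxy = Σxy − (Σx)(Σy)/n = 1625.68 − 1382.625 = 243.055
b = Sxy/Sxx = 243.055/98.81 = 2.459822
a = ȳ − b·x̄ = 30.725 − 2.459822·11.25 = 3.052004
Set a + b·x = 35.1: x = (35.1 − 3.052004) / 2.459822 = 13.028584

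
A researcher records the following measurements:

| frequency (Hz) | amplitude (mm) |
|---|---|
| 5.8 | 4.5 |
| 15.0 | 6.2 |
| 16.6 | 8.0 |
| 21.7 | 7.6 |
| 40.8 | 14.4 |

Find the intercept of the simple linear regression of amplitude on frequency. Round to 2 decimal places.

n = 5, Σx = 99.9, Σy = 40.7, Σxy = 1004.34, Σx² = 2669.73
Sxx = Σx² − (Σx)²/n = 2669.73 − 1996.002 = 673.728
Sxy = Σxy − (Σx)(Σy)/n = 1004.34 − 813.186 = 191.154
b = Sxy/Sxx = 191.154/673.728 = 0.283726
a = ȳ − b·x̄ = 8.14 − 0.283726·19.98 = 2.471159

2.47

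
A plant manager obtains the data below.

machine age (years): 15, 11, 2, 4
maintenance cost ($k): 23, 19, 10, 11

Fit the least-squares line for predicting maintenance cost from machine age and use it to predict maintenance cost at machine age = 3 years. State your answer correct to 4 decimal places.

10.5682

n = 4, Σx = 32, Σy = 63, Σxy = 618, Σx² = 366
Sxx = Σx² − (Σx)²/n = 366 − 256 = 110
Sxy = Σxy − (Σx)(Σy)/n = 618 − 504 = 114
b = Sxy/Sxx = 114/110 = 1.036364
a = ȳ − b·x̄ = 15.75 − 1.036364·8 = 7.459091
ŷ(3) = a + b·3 = 7.459091 + 1.036364·3 = 10.568182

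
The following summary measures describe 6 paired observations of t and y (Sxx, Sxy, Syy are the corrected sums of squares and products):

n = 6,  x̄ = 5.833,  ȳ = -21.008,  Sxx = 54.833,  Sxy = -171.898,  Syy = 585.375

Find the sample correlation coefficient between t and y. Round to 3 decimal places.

r = Sxy/√(Sxx·Syy) = -171.898/√(32097.867375) = -171.898/179.158777 = -0.959473

-0.959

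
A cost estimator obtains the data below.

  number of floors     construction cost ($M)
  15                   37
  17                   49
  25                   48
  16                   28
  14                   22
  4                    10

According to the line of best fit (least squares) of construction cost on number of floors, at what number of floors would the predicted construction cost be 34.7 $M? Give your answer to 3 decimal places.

16.382

n = 6, Σx = 91, Σy = 194, Σxy = 3384, Σx² = 1607
Sxx = Σx² − (Σx)²/n = 1607 − 1380.166667 = 226.833333
Sxy = Σxy − (Σx)(Σy)/n = 3384 − 2942.333333 = 441.666667
b = Sxy/Sxx = 441.666667/226.833333 = 1.947098
a = ȳ − b·x̄ = 32.333333 − 1.947098·15.166667 = 2.802351
Set a + b·x = 34.7: x = (34.7 − 2.802351) / 1.947098 = 16.382151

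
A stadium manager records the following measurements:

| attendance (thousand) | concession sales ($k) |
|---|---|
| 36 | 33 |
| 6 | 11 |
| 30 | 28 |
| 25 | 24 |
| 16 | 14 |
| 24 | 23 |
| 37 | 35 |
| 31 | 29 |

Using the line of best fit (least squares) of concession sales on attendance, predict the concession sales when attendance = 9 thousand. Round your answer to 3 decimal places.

11.256

n = 8, Σx = 205, Σy = 197, Σxy = 5664, Σx² = 6019
Sxx = Σx² − (Σx)²/n = 6019 − 5253.125 = 765.875
Sxy = Σxy − (Σx)(Σy)/n = 5664 − 5048.125 = 615.875
b = Sxy/Sxx = 615.875/765.875 = 0.804146
a = ȳ − b·x̄ = 24.625 − 0.804146·25.625 = 4.018769
ŷ(9) = a + b·9 = 4.018769 + 0.804146·9 = 11.256080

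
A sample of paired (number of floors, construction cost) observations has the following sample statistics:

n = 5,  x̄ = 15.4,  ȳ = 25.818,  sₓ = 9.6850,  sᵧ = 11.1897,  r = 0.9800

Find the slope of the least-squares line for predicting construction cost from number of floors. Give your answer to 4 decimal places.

1.1323

b = r · sᵧ/sₓ = 0.98 · 11.1897/9.685 = 1.132257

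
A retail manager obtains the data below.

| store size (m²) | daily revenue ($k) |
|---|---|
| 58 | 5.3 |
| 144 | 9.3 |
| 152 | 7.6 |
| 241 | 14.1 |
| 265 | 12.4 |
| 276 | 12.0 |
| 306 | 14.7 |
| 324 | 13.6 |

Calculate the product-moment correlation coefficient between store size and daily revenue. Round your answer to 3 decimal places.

n = 8, Σx = 1766, Σy = 89, Σxy = 21702.5, Σx² = 450298, Σy² = 1069.96
Sxx = Σx² − (Σx)²/n = 450298 − 389844.5 = 60453.5
Sxy = Σxy − (Σx)(Σy)/n = 21702.5 − 19646.75 = 2055.75
Syy = Σy² − (Σy)²/n = 1069.96 − 990.125 = 79.835
r = Sxy/√(Sxx·Syy) = 2055.75/√(4826305.1725) = 2055.75/2196.885334 = 0.935757

0.936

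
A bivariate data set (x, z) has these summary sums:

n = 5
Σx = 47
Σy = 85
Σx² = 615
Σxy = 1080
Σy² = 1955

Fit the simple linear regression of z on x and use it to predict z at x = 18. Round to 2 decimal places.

30.95

Sxx = Σx² − (Σx)²/n = 615 − 441.8 = 173.2
Sxy = Σxy − (Σx)(Σy)/n = 1080 − 799 = 281
b = Sxy/Sxx = 281/173.2 = 1.622402
a = ȳ − b·x̄ = 17 − 1.622402·9.4 = 1.749423
ŷ(18) = a + b·18 = 1.749423 + 1.622402·18 = 30.952656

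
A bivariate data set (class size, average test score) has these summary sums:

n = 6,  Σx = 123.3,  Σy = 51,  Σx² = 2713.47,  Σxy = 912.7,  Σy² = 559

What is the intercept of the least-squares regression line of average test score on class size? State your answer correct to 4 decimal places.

23.9821

Sxx = Σx² − (Σx)²/n = 2713.47 − 2533.815 = 179.655
Sxy = Σxy − (Σx)(Σy)/n = 912.7 − 1048.05 = -135.35
b = Sxy/Sxx = -135.35/179.655 = -0.753388
a = ȳ − b·x̄ = 8.5 − (-0.753388)·20.55 = 23.982132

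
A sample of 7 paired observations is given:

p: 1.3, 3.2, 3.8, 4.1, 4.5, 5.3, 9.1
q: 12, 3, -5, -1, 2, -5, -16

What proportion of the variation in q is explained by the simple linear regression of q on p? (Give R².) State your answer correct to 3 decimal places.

0.875

n = 7, Σx = 31.3, Σy = -10, Σxy = -161, Σx² = 174.33, Σy² = 464
Sxx = Σx² − (Σx)²/n = 174.33 − 139.955714 = 34.374286
Sxy = Σxy − (Σx)(Σy)/n = -161 − (-44.714286) = -116.285714
Syy = Σy² − (Σy)²/n = 464 − 14.285714 = 449.714286
R² = Sxy²/(Sxx·Syy) = (-116.285714)²/(34.374286·449.714286) = 0.874747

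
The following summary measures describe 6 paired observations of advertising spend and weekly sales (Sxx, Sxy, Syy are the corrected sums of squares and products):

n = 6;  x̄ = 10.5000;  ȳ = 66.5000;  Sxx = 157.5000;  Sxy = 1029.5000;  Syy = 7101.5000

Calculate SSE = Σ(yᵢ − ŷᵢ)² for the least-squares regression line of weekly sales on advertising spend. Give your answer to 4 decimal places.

b = Sxy/Sxx = 1029.5/157.5 = 6.536508
SSE = Syy − b·Sxy = 7101.5 − 6.536508·1029.5 = 372.165079

372.1651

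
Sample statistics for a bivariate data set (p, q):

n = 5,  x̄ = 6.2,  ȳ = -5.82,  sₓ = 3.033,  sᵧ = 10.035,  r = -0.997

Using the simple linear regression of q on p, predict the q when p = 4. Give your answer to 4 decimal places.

1.4371

b = r · sᵧ/sₓ = -0.997 · 10.035/3.033 = -3.298680
a = ȳ − b·x̄ = -5.82 − (-3.298680)·6.2 = 14.631813
ŷ(4) = a + b·4 = 14.631813 + (-3.298680)·4 = 1.437095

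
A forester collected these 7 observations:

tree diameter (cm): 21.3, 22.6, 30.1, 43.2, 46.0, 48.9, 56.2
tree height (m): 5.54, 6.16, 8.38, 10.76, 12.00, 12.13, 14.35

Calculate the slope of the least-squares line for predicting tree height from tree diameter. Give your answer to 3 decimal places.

n = 7, Σx = 268.3, Σy = 69.32, Σxy = 2925.915, Σx² = 11402.35
Sxx = Σx² − (Σx)²/n = 11402.35 − 10283.555714 = 1118.794286
Sxy = Σxy − (Σx)(Σy)/n = 2925.915 − 2656.936571 = 268.978429
b = Sxy/Sxx = 268.978429/1118.794286 = 0.240418

0.240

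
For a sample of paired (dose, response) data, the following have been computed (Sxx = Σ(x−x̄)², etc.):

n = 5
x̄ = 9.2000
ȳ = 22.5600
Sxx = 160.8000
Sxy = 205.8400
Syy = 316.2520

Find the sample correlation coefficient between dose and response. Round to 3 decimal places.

0.913

r = Sxy/√(Sxx·Syy) = 205.84/√(50853.3216) = 205.84/225.506811 = 0.912788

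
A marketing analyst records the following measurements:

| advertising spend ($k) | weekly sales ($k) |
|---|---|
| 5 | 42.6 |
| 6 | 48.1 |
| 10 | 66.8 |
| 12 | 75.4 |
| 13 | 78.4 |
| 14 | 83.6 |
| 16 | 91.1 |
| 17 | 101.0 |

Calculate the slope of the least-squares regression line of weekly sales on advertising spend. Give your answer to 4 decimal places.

4.5918

n = 8, Σx = 93, Σy = 587, Σxy = 7438.6, Σx² = 1215
Sxx = Σx² − (Σx)²/n = 1215 − 1081.125 = 133.875
Sxy = Σxy − (Σx)(Σy)/n = 7438.6 − 6823.875 = 614.725
b = Sxy/Sxx = 614.725/133.875 = 4.591783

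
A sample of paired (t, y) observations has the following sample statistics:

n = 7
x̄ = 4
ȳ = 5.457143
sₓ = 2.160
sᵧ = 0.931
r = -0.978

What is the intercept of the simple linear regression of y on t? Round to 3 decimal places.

b = r · sᵧ/sₓ = -0.978 · 0.931/2.16 = -0.421536
a = ȳ − b·x̄ = 5.457143 − (-0.421536)·4 = 7.143287

7.143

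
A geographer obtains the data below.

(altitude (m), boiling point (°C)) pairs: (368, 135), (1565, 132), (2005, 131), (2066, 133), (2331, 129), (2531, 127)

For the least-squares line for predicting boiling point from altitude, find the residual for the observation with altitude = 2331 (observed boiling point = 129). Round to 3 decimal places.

n = 6, Σx = 10866, Σy = 787, Σxy = 1415829, Σx² = 22712552
Sxx = Σx² − (Σx)²/n = 22712552 − 19678326 = 3034226
Sxy = Σxy − (Σx)(Σy)/n = 1415829 − 1425257 = -9428
b = Sxy/Sxx = -9428/3034226 = -0.003107
a = ȳ − b·x̄ = 131.166667 − (-0.003107)·1811 = 136.793837
ŷ(2331) = 136.793837 + (-0.003107)·2331 = 129.550914
residual = y − ŷ = 129 − 129.550914 = -0.550914

-0.551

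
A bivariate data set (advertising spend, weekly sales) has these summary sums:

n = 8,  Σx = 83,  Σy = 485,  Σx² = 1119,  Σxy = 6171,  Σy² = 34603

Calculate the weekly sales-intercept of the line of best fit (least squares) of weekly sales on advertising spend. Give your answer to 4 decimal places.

Sxx = Σx² − (Σx)²/n = 1119 − 861.125 = 257.875
Sxy = Σxy − (Σx)(Σy)/n = 6171 − 5031.875 = 1139.125
b = Sxy/Sxx = 1139.125/257.875 = 4.417353
a = ȳ − b·x̄ = 60.625 − 4.417353·10.375 = 14.794959

14.7950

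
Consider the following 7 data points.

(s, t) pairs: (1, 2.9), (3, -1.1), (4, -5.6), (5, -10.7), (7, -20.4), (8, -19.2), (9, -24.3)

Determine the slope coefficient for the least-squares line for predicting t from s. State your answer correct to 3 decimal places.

n = 7, Σx = 37, Σy = -78.4, Σxy = -591.4, Σx² = 245
Sxx = Σx² − (Σx)²/n = 245 − 195.571429 = 49.428571
Sxy = Σxy − (Σx)(Σy)/n = -591.4 − (-414.4) = -177
b = Sxy/Sxx = -177/49.428571 = -3.580925

-3.581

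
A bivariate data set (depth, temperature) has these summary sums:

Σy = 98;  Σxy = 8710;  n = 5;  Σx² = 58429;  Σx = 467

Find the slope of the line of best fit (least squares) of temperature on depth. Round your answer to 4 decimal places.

-0.0299

Sxx = Σx² − (Σx)²/n = 58429 − 43617.8 = 14811.2
Sxy = Σxy − (Σx)(Σy)/n = 8710 − 9153.2 = -443.2
b = Sxy/Sxx = -443.2/14811.2 = -0.029923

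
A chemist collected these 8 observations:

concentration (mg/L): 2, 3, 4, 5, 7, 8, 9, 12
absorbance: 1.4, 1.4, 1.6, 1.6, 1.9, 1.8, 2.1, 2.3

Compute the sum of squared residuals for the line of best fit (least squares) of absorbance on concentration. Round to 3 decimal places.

n = 8, Σx = 50, Σy = 14.1, Σxy = 95.6, Σx² = 392, Σy² = 25.59
Sxx = Σx² − (Σx)²/n = 392 − 312.5 = 79.5
Sxy = Σxy − (Σx)(Σy)/n = 95.6 − 88.125 = 7.475
Syy = Σy² − (Σy)²/n = 25.59 − 24.85125 = 0.73875
b = Sxy/Sxx = 7.475/79.5 = 0.094025
SSE = Syy − b·Sxy = 0.73875 − 0.094025·7.475 = 0.035912

0.036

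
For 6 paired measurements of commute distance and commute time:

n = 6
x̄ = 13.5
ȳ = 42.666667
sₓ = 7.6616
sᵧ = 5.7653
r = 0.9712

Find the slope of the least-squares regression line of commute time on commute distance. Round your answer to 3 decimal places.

0.731

b = r · sᵧ/sₓ = 0.9712 · 5.7653/7.6616 = 0.730821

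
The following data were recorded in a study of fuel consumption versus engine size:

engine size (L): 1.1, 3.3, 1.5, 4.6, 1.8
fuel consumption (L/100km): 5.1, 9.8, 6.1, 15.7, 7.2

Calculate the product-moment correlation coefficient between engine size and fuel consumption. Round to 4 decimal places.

0.9812

n = 5, Σx = 12.3, Σy = 43.9, Σxy = 132.28, Σx² = 38.75, Σy² = 457.59
Sxx = Σx² − (Σx)²/n = 38.75 − 30.258 = 8.492
Sxy = Σxy − (Σx)(Σy)/n = 132.28 − 107.994 = 24.286
Syy = Σy² − (Σy)²/n = 457.59 − 385.442 = 72.148
r = Sxy/√(Sxx·Syy) = 24.286/√(612.680816) = 24.286/24.752390 = 0.981158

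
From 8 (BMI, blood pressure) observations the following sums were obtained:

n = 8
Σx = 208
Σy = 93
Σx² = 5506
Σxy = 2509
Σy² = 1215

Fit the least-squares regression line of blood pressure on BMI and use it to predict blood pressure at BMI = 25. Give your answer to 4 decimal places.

Sxx = Σx² − (Σx)²/n = 5506 − 5408 = 98
Sxy = Σxy − (Σx)(Σy)/n = 2509 − 2418 = 91
b = Sxy/Sxx = 91/98 = 0.928571
a = ȳ − b·x̄ = 11.625 − 0.928571·26 = -12.517857
ŷ(25) = a + b·25 = -12.517857 + 0.928571·25 = 10.696429

10.6964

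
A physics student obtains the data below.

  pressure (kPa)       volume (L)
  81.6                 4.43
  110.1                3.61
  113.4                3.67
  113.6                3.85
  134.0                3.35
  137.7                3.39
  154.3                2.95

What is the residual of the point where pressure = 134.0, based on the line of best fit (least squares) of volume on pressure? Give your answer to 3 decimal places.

n = 7, Σx = 844.7, Σy = 25.25, Σxy = 2983.375, Σx² = 105270.87
Sxx = Σx² − (Σx)²/n = 105270.87 − 101931.155714 = 3339.714286
Sxy = Σxy − (Σx)(Σy)/n = 2983.375 − 3046.953571 = -63.578571
b = Sxy/Sxx = -63.578571/3339.714286 = -0.019037
a = ȳ − b·x̄ = 3.607143 − (-0.019037)·120.671429 = 5.904380
ŷ(134.0) = 5.904380 + (-0.019037)·134 = 3.353405
residual = y − ŷ = 3.35 − 3.353405 = -0.003405

-0.003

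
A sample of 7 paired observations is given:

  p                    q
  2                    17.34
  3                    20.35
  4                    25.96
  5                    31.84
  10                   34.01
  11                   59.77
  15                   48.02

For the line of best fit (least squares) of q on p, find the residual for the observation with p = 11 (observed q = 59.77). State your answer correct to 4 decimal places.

15.5652

n = 7, Σx = 50, Σy = 237.29, Σxy = 2076.64, Σx² = 500
Sxx = Σx² − (Σx)²/n = 500 − 357.142857 = 142.857143
Sxy = Σxy − (Σx)(Σy)/n = 2076.64 − 1694.928571 = 381.711429
b = Sxy/Sxx = 381.711429/142.857143 = 2.67198
a = ȳ − b·x̄ = 33.898571 − 2.67198·7.142857 = 14.813
ŷ(11) = 14.813 + 2.67198·11 = 44.20478
residual = y − ŷ = 59.77 − 44.20478 = 15.56522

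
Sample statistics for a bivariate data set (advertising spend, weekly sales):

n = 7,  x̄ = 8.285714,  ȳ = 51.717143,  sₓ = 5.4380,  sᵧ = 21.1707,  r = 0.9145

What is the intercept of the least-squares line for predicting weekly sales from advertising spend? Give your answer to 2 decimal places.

b = r · sᵧ/sₓ = 0.9145 · 21.1707/5.438 = 3.560244
a = ȳ − b·x̄ = 51.717143 − 3.560244·8.285714 = 22.217982

22.22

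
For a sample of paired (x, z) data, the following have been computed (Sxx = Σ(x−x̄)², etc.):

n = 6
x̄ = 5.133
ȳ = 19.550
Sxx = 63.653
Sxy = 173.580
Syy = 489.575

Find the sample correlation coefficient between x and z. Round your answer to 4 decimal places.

r = Sxy/√(Sxx·Syy) = 173.58/√(31162.917475) = 173.58/176.530217 = 0.983288

0.9833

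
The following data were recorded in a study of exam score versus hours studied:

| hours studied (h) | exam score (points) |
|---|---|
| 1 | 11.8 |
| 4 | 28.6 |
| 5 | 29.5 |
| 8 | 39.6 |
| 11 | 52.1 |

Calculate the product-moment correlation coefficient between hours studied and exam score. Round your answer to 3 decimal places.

n = 5, Σx = 29, Σy = 161.6, Σxy = 1163.6, Σx² = 227, Σy² = 6110.02
Sxx = Σx² − (Σx)²/n = 227 − 168.2 = 58.8
Sxy = Σxy − (Σx)(Σy)/n = 1163.6 − 937.28 = 226.32
Syy = Σy² − (Σy)²/n = 6110.02 − 5222.912 = 887.108
r = Sxy/√(Sxx·Syy) = 226.32/√(52161.9504) = 226.32/228.389909 = 0.990937

0.991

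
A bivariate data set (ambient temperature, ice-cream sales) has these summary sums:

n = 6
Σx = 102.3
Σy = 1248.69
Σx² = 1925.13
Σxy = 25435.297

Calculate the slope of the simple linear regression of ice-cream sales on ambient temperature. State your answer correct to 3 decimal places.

22.912

Sxx = Σx² − (Σx)²/n = 1925.13 − 1744.215 = 180.915
Sxy = Σxy − (Σx)(Σy)/n = 25435.297 − 21290.1645 = 4145.1325
b = Sxy/Sxx = 4145.1325/180.915 = 22.912044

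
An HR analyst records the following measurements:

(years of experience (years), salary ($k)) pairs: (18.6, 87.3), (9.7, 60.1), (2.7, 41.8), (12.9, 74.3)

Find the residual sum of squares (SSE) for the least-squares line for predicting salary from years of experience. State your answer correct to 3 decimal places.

n = 4, Σx = 43.9, Σy = 263.5, Σxy = 3278.08, Σx² = 613.75, Σy² = 18501.03
Sxx = Σx² − (Σx)²/n = 613.75 − 481.8025 = 131.9475
Sxy = Σxy − (Σx)(Σy)/n = 3278.08 − 2891.9125 = 386.1675
Syy = Σy² − (Σy)²/n = 18501.03 − 17358.0625 = 1142.9675
b = Sxy/Sxx = 386.1675/131.9475 = 2.926675
SSE = Syy − b·Sxy = 1142.9675 − 2.926675·386.1675 = 12.780584

12.781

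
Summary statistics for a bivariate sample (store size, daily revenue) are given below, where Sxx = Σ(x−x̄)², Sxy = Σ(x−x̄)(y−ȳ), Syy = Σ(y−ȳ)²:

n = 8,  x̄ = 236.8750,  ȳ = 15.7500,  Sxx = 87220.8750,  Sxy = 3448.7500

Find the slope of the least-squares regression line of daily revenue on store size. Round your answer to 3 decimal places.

0.040

b = Sxy/Sxx = 3448.75/87220.875 = 0.039540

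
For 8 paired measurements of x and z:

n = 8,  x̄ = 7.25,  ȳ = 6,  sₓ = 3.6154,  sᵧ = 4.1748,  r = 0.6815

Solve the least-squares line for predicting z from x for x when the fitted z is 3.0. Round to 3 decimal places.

b = r · sᵧ/sₓ = 0.6815 · 4.1748/3.6154 = 0.786946
a = ȳ − b·x̄ = 6 − 0.786946·7.25 = 0.294638
Set a + b·x = 3.0: x = (3.0 − 0.294638) / 0.786946 = 3.437797

3.438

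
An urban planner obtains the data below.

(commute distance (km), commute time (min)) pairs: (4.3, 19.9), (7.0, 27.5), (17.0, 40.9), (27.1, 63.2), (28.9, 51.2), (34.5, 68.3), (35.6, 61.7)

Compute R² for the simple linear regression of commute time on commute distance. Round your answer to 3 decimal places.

n = 7, Σx = 154.4, Σy = 332.7, Σxy = 8718.64, Σx² = 4383.72, Σy² = 17912.53
Sxx = Σx² − (Σx)²/n = 4383.72 − 3405.622857 = 978.097143
Sxy = Σxy − (Σx)(Σy)/n = 8718.64 − 7338.411429 = 1380.228571
Syy = Σy² − (Σy)²/n = 17912.53 − 15812.755714 = 2099.774286
R² = Sxy²/(Sxx·Syy) = (1380.228571)²/(978.097143·2099.774286) = 0.927572

0.928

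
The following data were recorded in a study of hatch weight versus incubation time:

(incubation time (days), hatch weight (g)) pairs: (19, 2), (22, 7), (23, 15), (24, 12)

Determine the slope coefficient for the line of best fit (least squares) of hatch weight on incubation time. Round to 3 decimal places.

n = 4, Σx = 88, Σy = 36, Σxy = 825, Σx² = 1950
Sxx = Σx² − (Σx)²/n = 1950 − 1936 = 14
Sxy = Σxy − (Σx)(Σy)/n = 825 − 792 = 33
b = Sxy/Sxx = 33/14 = 2.357143

2.357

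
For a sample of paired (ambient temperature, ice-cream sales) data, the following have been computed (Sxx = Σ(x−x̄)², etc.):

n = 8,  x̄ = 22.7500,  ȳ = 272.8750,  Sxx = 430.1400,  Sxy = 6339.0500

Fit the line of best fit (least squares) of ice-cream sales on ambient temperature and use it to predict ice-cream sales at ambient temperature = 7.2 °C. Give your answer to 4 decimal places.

b = Sxy/Sxx = 6339.05/430.14 = 14.737179
a = ȳ − b·x̄ = 272.875 − 14.737179·22.75 = -62.395813
ŷ(7.2) = a + b·7.2 = -62.395813 + 14.737179·7.2 = 43.711873

43.7119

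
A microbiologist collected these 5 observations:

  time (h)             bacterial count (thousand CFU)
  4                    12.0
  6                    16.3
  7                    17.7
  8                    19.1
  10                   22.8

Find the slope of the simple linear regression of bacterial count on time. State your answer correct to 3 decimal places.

n = 5, Σx = 35, Σy = 87.9, Σxy = 650.5, Σx² = 265
Sxx = Σx² − (Σx)²/n = 265 − 245 = 20
Sxy = Σxy − (Σx)(Σy)/n = 650.5 − 615.3 = 35.2
b = Sxy/Sxx = 35.2/20 = 1.76

1.760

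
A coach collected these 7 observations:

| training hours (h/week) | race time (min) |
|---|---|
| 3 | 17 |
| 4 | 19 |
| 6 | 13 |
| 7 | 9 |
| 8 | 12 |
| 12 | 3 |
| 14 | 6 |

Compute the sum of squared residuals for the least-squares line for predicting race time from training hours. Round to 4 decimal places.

35.9531

n = 7, Σx = 54, Σy = 79, Σxy = 484, Σx² = 514, Σy² = 1089
Sxx = Σx² − (Σx)²/n = 514 − 416.571429 = 97.428571
Sxy = Σxy − (Σx)(Σy)/n = 484 − 609.428571 = -125.428571
Syy = Σy² − (Σy)²/n = 1089 − 891.571429 = 197.428571
b = Sxy/Sxx = -125.428571/97.428571 = -1.287390
SSE = Syy − b·Sxy = 197.428571 − (-1.287390)·(-125.428571) = 35.953079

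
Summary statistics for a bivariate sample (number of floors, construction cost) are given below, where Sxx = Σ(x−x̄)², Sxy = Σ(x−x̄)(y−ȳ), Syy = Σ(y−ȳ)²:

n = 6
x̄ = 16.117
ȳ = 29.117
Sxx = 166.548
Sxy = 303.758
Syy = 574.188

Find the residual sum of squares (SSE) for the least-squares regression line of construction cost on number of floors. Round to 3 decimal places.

b = Sxy/Sxx = 303.758/166.548 = 1.823847
SSE = Syy − b·Sxy = 574.188 − 1.823847·303.758 = 20.180011

20.180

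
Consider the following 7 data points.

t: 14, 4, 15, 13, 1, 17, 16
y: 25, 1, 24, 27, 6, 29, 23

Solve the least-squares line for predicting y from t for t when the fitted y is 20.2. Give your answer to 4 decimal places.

11.9871

n = 7, Σx = 80, Σy = 135, Σxy = 1932, Σx² = 1152
Sxx = Σx² − (Σx)²/n = 1152 − 914.285714 = 237.714286
Sxy = Σxy − (Σx)(Σy)/n = 1932 − 1542.857143 = 389.142857
b = Sxy/Sxx = 389.142857/237.714286 = 1.637019
a = ȳ − b·x̄ = 19.285714 − 1.637019·11.428571 = 0.576923
Set a + b·x = 20.2: x = (20.2 − 0.576923) / 1.637019 = 11.987078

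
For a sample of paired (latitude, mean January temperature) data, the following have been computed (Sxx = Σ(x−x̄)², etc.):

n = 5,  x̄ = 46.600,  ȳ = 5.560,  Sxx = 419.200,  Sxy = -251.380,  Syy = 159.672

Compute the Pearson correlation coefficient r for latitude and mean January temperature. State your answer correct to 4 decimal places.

-0.9716

r = Sxy/√(Sxx·Syy) = -251.38/√(66934.5024) = -251.38/258.717032 = -0.971641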